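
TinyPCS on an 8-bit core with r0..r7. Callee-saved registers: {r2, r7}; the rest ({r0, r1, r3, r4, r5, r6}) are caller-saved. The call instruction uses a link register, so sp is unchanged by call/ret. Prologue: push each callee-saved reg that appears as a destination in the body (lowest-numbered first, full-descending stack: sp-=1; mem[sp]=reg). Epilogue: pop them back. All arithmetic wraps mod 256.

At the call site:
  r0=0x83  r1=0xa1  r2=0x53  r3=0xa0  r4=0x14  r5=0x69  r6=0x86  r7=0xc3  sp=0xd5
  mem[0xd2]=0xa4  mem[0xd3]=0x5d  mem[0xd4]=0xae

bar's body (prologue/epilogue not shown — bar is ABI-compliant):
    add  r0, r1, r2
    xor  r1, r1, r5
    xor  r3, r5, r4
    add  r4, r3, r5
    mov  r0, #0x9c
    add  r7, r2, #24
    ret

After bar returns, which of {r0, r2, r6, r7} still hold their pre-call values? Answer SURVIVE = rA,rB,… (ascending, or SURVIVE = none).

SURVIVE = r2,r6,r7

prologue: push r7 -> mem[0xd4]=0xc3, sp=0xd4
body[0] add  r0, r1, r2 -> r0=0xf4
body[1] xor  r1, r1, r5 -> r1=0xc8
body[2] xor  r3, r5, r4 -> r3=0x7d
body[3] add  r4, r3, r5 -> r4=0xe6
body[4] mov  r0, #0x9c -> r0=0x9c
body[5] add  r7, r2, #24 -> r7=0x6b
epilogue: pop r7=0xc3, sp=0xd5
r0: caller-saved, written=True
r2: callee-saved, written=False
r6: caller-saved, written=False
r7: callee-saved, written=True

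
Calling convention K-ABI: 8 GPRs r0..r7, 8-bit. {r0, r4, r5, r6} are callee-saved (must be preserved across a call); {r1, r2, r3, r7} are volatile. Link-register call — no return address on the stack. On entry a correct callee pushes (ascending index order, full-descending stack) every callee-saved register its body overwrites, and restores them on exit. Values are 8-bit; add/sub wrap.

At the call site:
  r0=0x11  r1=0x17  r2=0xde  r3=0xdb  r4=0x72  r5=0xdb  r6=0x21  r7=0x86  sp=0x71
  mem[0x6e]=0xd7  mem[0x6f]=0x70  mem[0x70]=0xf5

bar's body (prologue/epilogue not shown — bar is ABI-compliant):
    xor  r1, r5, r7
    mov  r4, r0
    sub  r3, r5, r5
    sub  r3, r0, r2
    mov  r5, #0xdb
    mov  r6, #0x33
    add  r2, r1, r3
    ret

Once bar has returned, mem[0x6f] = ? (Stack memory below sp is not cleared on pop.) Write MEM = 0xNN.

MEM = 0xdb

prologue: push r4 → mem[0x70]=0x72, sp=0x70
prologue: push r5 → mem[0x6f]=0xdb, sp=0x6f
prologue: push r6 → mem[0x6e]=0x21, sp=0x6e
body[0] xor  r1, r5, r7 → r1=0x5d
body[1] mov  r4, r0 → r4=0x11
body[2] sub  r3, r5, r5 → r3=0x00
body[3] sub  r3, r0, r2 → r3=0x33
body[4] mov  r5, #0xdb → r5=0xdb
body[5] mov  r6, #0x33 → r6=0x33
body[6] add  r2, r1, r3 → r2=0x90
epilogue: pop r6=0x21, sp=0x6f
epilogue: pop r5=0xdb, sp=0x70
epilogue: pop r4=0x72, sp=0x71
prologue pushed ['r4', 'r5', 'r6'] at ['0x70', '0x6f', '0x6e']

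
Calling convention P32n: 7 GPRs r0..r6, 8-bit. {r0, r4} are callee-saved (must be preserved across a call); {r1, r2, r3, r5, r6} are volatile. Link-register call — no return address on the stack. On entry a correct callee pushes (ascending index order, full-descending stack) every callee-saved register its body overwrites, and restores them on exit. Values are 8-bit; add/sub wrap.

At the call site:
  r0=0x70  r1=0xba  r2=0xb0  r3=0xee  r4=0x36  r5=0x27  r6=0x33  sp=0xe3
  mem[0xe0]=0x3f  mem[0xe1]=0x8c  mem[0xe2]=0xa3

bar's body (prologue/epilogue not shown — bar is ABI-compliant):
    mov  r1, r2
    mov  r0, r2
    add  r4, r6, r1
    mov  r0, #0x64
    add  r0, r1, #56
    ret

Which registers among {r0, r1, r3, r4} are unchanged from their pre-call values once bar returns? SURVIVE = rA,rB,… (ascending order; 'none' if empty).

prologue: push r0 → mem[0xe2]=0x70, sp=0xe2
prologue: push r4 → mem[0xe1]=0x36, sp=0xe1
body[0] mov  r1, r2 → r1=0xb0
body[1] mov  r0, r2 → r0=0xb0
body[2] add  r4, r6, r1 → r4=0xe3
body[3] mov  r0, #0x64 → r0=0x64
body[4] add  r0, r1, #56 → r0=0xe8
epilogue: pop r4=0x36, sp=0xe2
epilogue: pop r0=0x70, sp=0xe3
r0: callee-saved, written=True
r1: caller-saved, written=True
r3: caller-saved, written=False
r4: callee-saved, written=True

SURVIVE = r0,r3,r4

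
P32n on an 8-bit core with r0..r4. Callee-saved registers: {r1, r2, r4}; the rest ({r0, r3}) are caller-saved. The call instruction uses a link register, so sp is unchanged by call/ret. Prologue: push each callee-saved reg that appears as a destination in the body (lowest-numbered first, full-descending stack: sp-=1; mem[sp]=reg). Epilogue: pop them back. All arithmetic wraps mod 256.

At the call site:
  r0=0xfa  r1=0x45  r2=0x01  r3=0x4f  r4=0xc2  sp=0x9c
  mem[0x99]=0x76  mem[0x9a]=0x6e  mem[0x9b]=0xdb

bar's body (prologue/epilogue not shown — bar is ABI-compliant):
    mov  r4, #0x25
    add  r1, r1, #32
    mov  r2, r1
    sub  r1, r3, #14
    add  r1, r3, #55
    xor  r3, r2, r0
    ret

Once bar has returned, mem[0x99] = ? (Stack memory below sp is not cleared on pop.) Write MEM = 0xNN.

prologue: push r1 -> mem[0x9b]=0x45, sp=0x9b
prologue: push r2 -> mem[0x9a]=0x01, sp=0x9a
prologue: push r4 -> mem[0x99]=0xc2, sp=0x99
body[0] mov  r4, #0x25 -> r4=0x25
body[1] add  r1, r1, #32 -> r1=0x65
body[2] mov  r2, r1 -> r2=0x65
body[3] sub  r1, r3, #14 -> r1=0x41
body[4] add  r1, r3, #55 -> r1=0x86
body[5] xor  r3, r2, r0 -> r3=0x9f
epilogue: pop r4=0xc2, sp=0x9a
epilogue: pop r2=0x01, sp=0x9b
epilogue: pop r1=0x45, sp=0x9c
prologue pushed ['r1', 'r2', 'r4'] at ['0x9b', '0x9a', '0x99']

MEM = 0xc2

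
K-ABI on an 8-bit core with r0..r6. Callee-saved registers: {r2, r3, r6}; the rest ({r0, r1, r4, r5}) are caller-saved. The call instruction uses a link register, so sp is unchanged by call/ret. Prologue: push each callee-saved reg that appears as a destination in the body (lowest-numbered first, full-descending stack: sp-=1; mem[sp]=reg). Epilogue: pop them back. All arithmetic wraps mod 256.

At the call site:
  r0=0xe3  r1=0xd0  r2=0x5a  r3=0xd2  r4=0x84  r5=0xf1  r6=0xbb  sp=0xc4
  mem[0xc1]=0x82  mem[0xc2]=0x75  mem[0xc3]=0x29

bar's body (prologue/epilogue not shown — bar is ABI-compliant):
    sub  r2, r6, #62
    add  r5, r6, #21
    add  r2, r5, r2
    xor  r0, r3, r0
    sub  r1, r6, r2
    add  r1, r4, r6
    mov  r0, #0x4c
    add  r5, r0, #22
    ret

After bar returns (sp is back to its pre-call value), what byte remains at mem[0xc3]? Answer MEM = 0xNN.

prologue: push r2 -> mem[0xc3]=0x5a, sp=0xc3
body[0] sub  r2, r6, #62 -> r2=0x7d
body[1] add  r5, r6, #21 -> r5=0xd0
body[2] add  r2, r5, r2 -> r2=0x4d
body[3] xor  r0, r3, r0 -> r0=0x31
body[4] sub  r1, r6, r2 -> r1=0x6e
body[5] add  r1, r4, r6 -> r1=0x3f
body[6] mov  r0, #0x4c -> r0=0x4c
body[7] add  r5, r0, #22 -> r5=0x62
epilogue: pop r2=0x5a, sp=0xc4
prologue pushed ['r2'] at ['0xc3']

MEM = 0x5a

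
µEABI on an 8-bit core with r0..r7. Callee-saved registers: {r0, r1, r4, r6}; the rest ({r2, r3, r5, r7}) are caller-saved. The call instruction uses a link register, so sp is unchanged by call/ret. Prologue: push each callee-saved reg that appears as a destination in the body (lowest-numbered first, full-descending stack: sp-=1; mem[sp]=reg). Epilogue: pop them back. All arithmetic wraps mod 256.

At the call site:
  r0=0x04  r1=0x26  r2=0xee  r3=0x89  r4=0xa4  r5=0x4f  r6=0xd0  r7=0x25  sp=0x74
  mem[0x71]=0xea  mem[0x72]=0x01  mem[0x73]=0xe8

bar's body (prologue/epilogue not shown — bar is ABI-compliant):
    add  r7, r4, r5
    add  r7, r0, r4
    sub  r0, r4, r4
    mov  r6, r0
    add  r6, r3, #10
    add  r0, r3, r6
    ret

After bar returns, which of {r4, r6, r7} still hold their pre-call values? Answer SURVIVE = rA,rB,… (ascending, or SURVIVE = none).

SURVIVE = r4,r6

prologue: push r0 → mem[0x73]=0x04, sp=0x73
prologue: push r6 → mem[0x72]=0xd0, sp=0x72
body[0] add  r7, r4, r5 → r7=0xf3
body[1] add  r7, r0, r4 → r7=0xa8
body[2] sub  r0, r4, r4 → r0=0x00
body[3] mov  r6, r0 → r6=0x00
body[4] add  r6, r3, #10 → r6=0x93
body[5] add  r0, r3, r6 → r0=0x1c
epilogue: pop r6=0xd0, sp=0x73
epilogue: pop r0=0x04, sp=0x74
r4: callee-saved, written=False
r6: callee-saved, written=True
r7: caller-saved, written=True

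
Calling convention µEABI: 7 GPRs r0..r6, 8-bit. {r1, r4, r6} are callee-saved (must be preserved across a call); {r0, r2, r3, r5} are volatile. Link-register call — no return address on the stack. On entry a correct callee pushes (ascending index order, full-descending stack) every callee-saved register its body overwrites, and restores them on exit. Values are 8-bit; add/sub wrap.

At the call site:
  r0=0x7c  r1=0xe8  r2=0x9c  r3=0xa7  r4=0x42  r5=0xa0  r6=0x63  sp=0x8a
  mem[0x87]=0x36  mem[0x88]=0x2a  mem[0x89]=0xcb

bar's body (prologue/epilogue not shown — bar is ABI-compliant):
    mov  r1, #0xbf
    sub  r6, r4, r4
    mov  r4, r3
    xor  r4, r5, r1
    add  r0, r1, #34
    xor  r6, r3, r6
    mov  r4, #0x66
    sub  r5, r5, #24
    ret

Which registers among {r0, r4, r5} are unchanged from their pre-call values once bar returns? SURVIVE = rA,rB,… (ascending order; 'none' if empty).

SURVIVE = r4

prologue: push r1 -> mem[0x89]=0xe8, sp=0x89
prologue: push r4 -> mem[0x88]=0x42, sp=0x88
prologue: push r6 -> mem[0x87]=0x63, sp=0x87
body[0] mov  r1, #0xbf -> r1=0xbf
body[1] sub  r6, r4, r4 -> r6=0x00
body[2] mov  r4, r3 -> r4=0xa7
body[3] xor  r4, r5, r1 -> r4=0x1f
body[4] add  r0, r1, #34 -> r0=0xe1
body[5] xor  r6, r3, r6 -> r6=0xa7
body[6] mov  r4, #0x66 -> r4=0x66
body[7] sub  r5, r5, #24 -> r5=0x88
epilogue: pop r6=0x63, sp=0x88
epilogue: pop r4=0x42, sp=0x89
epilogue: pop r1=0xe8, sp=0x8a
r0: caller-saved, written=True
r4: callee-saved, written=True
r5: caller-saved, written=True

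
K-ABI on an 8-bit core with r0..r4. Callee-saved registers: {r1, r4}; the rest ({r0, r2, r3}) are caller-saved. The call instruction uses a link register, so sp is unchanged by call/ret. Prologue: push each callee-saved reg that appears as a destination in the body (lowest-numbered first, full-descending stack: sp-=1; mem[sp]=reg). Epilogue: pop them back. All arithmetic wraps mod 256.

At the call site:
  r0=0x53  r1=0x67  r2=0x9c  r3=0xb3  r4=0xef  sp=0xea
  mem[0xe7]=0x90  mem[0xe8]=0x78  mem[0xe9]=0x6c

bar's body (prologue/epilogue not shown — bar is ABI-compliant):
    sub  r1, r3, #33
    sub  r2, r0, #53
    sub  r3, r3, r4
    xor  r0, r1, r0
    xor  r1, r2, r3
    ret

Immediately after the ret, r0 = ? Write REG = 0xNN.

prologue: push r1 → mem[0xe9]=0x67, sp=0xe9
body[0] sub  r1, r3, #33 → r1=0x92
body[1] sub  r2, r0, #53 → r2=0x1e
body[2] sub  r3, r3, r4 → r3=0xc4
body[3] xor  r0, r1, r0 → r0=0xc1
body[4] xor  r1, r2, r3 → r1=0xda
epilogue: pop r1=0x67, sp=0xea
r0 is caller-saved → body value

REG = 0xc1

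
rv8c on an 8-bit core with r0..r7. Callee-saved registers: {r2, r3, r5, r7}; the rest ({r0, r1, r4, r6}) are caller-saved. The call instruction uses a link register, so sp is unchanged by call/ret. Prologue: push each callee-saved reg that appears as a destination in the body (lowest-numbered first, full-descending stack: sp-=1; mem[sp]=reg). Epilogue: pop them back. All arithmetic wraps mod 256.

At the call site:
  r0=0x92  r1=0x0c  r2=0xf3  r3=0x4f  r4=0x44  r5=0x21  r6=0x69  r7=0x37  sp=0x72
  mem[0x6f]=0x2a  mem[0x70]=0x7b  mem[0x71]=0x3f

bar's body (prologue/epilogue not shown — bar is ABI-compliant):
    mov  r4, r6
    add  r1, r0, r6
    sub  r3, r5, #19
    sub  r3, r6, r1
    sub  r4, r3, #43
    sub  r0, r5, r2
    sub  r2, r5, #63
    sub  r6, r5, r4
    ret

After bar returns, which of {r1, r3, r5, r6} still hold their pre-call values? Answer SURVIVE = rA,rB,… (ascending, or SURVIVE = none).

prologue: push r2 -> mem[0x71]=0xf3, sp=0x71
prologue: push r3 -> mem[0x70]=0x4f, sp=0x70
body[0] mov  r4, r6 -> r4=0x69
body[1] add  r1, r0, r6 -> r1=0xfb
body[2] sub  r3, r5, #19 -> r3=0x0e
body[3] sub  r3, r6, r1 -> r3=0x6e
body[4] sub  r4, r3, #43 -> r4=0x43
body[5] sub  r0, r5, r2 -> r0=0x2e
body[6] sub  r2, r5, #63 -> r2=0xe2
body[7] sub  r6, r5, r4 -> r6=0xde
epilogue: pop r3=0x4f, sp=0x71
epilogue: pop r2=0xf3, sp=0x72
r1: caller-saved, written=True
r3: callee-saved, written=True
r5: callee-saved, written=False
r6: caller-saved, written=True

SURVIVE = r3,r5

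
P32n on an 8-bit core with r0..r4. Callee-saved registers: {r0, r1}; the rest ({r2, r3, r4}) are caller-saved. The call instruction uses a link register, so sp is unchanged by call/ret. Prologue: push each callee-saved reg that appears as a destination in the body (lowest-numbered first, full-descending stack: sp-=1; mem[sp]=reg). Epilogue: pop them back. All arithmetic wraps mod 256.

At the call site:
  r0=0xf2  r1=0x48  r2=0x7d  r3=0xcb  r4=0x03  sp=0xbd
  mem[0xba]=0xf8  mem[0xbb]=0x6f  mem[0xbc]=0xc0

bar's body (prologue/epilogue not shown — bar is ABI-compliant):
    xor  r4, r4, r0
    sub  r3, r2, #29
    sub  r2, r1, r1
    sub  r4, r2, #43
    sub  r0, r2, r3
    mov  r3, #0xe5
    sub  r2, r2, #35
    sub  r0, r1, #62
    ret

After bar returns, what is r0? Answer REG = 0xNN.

REG = 0xf2

prologue: push r0 → mem[0xbc]=0xf2, sp=0xbc
body[0] xor  r4, r4, r0 → r4=0xf1
body[1] sub  r3, r2, #29 → r3=0x60
body[2] sub  r2, r1, r1 → r2=0x00
body[3] sub  r4, r2, #43 → r4=0xd5
body[4] sub  r0, r2, r3 → r0=0xa0
body[5] mov  r3, #0xe5 → r3=0xe5
body[6] sub  r2, r2, #35 → r2=0xdd
body[7] sub  r0, r1, #62 → r0=0x0a
epilogue: pop r0=0xf2, sp=0xbd
r0 is callee-saved → restored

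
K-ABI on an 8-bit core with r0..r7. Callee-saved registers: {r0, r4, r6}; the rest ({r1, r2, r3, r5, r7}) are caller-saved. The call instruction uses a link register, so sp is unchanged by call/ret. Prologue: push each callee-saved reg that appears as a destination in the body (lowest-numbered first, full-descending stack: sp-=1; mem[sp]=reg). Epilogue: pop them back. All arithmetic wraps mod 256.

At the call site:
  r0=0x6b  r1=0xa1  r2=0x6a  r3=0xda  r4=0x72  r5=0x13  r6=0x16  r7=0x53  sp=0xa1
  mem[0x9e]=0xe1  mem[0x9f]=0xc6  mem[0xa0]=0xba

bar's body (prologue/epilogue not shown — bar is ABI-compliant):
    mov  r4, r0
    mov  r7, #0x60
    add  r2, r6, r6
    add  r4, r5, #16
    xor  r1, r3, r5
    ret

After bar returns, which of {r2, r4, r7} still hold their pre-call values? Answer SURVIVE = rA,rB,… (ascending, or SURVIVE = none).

prologue: push r4 → mem[0xa0]=0x72, sp=0xa0
body[0] mov  r4, r0 → r4=0x6b
body[1] mov  r7, #0x60 → r7=0x60
body[2] add  r2, r6, r6 → r2=0x2c
body[3] add  r4, r5, #16 → r4=0x23
body[4] xor  r1, r3, r5 → r1=0xc9
epilogue: pop r4=0x72, sp=0xa1
r2: caller-saved, written=True
r4: callee-saved, written=True
r7: caller-saved, written=True

SURVIVE = r4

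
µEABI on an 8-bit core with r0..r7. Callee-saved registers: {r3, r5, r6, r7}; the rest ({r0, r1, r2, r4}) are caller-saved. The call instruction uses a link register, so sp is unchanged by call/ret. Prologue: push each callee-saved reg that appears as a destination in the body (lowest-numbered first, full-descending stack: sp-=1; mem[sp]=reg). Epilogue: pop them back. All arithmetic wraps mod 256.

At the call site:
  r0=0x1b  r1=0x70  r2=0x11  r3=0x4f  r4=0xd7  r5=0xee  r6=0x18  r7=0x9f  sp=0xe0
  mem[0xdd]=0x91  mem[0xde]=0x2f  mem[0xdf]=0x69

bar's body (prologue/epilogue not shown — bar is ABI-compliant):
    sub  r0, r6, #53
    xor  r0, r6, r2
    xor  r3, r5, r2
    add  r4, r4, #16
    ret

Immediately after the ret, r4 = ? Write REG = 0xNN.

REG = 0xe7

prologue: push r3 → mem[0xdf]=0x4f, sp=0xdf
body[0] sub  r0, r6, #53 → r0=0xe3
body[1] xor  r0, r6, r2 → r0=0x09
body[2] xor  r3, r5, r2 → r3=0xff
body[3] add  r4, r4, #16 → r4=0xe7
epilogue: pop r3=0x4f, sp=0xe0
r4 is caller-saved → body value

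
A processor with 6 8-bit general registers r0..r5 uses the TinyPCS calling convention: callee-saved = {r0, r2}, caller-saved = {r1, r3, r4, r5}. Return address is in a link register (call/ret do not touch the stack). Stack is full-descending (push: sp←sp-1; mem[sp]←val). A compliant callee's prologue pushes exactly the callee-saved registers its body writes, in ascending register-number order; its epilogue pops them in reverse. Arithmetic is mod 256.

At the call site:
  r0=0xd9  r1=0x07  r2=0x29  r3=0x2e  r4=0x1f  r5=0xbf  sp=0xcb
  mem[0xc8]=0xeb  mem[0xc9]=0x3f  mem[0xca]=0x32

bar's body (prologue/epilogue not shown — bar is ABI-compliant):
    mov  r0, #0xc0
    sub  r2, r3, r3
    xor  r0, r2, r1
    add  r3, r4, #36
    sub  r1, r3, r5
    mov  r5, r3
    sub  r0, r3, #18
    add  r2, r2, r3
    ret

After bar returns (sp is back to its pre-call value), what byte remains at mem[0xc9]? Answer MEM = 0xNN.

MEM = 0x29

prologue: push r0 -> mem[0xca]=0xd9, sp=0xca
prologue: push r2 -> mem[0xc9]=0x29, sp=0xc9
body[0] mov  r0, #0xc0 -> r0=0xc0
body[1] sub  r2, r3, r3 -> r2=0x00
body[2] xor  r0, r2, r1 -> r0=0x07
body[3] add  r3, r4, #36 -> r3=0x43
body[4] sub  r1, r3, r5 -> r1=0x84
body[5] mov  r5, r3 -> r5=0x43
body[6] sub  r0, r3, #18 -> r0=0x31
body[7] add  r2, r2, r3 -> r2=0x43
epilogue: pop r2=0x29, sp=0xca
epilogue: pop r0=0xd9, sp=0xcb
prologue pushed ['r0', 'r2'] at ['0xca', '0xc9']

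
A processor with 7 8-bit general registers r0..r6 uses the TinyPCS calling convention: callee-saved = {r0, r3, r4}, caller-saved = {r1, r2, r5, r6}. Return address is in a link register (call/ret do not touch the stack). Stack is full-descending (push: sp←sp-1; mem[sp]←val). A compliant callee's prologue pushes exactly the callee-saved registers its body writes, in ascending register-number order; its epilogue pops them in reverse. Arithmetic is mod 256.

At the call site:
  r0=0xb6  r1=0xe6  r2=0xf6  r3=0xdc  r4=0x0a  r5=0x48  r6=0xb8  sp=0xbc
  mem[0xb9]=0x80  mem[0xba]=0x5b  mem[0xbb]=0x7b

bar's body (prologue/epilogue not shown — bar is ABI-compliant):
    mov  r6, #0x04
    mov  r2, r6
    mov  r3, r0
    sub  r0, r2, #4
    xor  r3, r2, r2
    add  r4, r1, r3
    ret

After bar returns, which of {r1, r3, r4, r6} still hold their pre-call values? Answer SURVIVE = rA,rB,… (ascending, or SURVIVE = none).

SURVIVE = r1,r3,r4

prologue: push r0 → mem[0xbb]=0xb6, sp=0xbb
prologue: push r3 → mem[0xba]=0xdc, sp=0xba
prologue: push r4 → mem[0xb9]=0x0a, sp=0xb9
body[0] mov  r6, #0x04 → r6=0x04
body[1] mov  r2, r6 → r2=0x04
body[2] mov  r3, r0 → r3=0xb6
body[3] sub  r0, r2, #4 → r0=0x00
body[4] xor  r3, r2, r2 → r3=0x00
body[5] add  r4, r1, r3 → r4=0xe6
epilogue: pop r4=0x0a, sp=0xba
epilogue: pop r3=0xdc, sp=0xbb
epilogue: pop r0=0xb6, sp=0xbc
r1: caller-saved, written=False
r3: callee-saved, written=True
r4: callee-saved, written=True
r6: caller-saved, written=True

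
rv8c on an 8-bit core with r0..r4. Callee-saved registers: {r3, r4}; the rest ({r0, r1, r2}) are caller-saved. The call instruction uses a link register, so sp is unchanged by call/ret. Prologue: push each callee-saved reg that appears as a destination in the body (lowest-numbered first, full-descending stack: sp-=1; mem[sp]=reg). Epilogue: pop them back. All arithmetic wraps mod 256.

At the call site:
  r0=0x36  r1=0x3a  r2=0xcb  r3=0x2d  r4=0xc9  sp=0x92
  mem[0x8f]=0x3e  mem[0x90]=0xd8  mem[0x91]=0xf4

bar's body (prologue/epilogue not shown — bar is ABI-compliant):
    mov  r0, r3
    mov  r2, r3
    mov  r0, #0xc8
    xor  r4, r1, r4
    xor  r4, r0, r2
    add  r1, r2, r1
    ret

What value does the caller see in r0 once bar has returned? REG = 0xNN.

prologue: push r4 -> mem[0x91]=0xc9, sp=0x91
body[0] mov  r0, r3 -> r0=0x2d
body[1] mov  r2, r3 -> r2=0x2d
body[2] mov  r0, #0xc8 -> r0=0xc8
body[3] xor  r4, r1, r4 -> r4=0xf3
body[4] xor  r4, r0, r2 -> r4=0xe5
body[5] add  r1, r2, r1 -> r1=0x67
epilogue: pop r4=0xc9, sp=0x92
r0 is caller-saved -> body value

REG = 0xc8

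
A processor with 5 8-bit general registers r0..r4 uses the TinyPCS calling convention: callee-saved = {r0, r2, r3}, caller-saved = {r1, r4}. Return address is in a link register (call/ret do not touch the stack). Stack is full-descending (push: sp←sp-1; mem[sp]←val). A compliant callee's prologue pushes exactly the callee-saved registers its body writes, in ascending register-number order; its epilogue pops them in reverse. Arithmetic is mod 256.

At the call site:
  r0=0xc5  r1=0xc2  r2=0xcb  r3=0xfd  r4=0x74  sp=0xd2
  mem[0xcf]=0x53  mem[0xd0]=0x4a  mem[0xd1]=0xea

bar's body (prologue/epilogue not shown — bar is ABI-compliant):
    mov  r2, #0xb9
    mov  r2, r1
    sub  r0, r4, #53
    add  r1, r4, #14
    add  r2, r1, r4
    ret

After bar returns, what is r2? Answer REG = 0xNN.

REG = 0xcb

prologue: push r0 -> mem[0xd1]=0xc5, sp=0xd1
prologue: push r2 -> mem[0xd0]=0xcb, sp=0xd0
body[0] mov  r2, #0xb9 -> r2=0xb9
body[1] mov  r2, r1 -> r2=0xc2
body[2] sub  r0, r4, #53 -> r0=0x3f
body[3] add  r1, r4, #14 -> r1=0x82
body[4] add  r2, r1, r4 -> r2=0xf6
epilogue: pop r2=0xcb, sp=0xd1
epilogue: pop r0=0xc5, sp=0xd2
r2 is callee-saved -> restored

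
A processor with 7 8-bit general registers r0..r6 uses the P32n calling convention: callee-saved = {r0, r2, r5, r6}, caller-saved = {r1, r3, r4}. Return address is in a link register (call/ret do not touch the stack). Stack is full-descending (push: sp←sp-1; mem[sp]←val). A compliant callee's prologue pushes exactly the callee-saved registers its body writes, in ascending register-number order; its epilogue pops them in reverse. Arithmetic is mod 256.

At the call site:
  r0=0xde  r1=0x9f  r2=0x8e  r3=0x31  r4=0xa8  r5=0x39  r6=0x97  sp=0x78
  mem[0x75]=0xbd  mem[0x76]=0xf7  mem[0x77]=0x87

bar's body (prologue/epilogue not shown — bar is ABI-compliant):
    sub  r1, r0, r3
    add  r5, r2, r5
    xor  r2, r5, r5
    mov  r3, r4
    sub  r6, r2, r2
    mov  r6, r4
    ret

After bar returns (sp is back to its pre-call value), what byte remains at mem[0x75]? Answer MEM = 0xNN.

MEM = 0x97

prologue: push r2 -> mem[0x77]=0x8e, sp=0x77
prologue: push r5 -> mem[0x76]=0x39, sp=0x76
prologue: push r6 -> mem[0x75]=0x97, sp=0x75
body[0] sub  r1, r0, r3 -> r1=0xad
body[1] add  r5, r2, r5 -> r5=0xc7
body[2] xor  r2, r5, r5 -> r2=0x00
body[3] mov  r3, r4 -> r3=0xa8
body[4] sub  r6, r2, r2 -> r6=0x00
body[5] mov  r6, r4 -> r6=0xa8
epilogue: pop r6=0x97, sp=0x76
epilogue: pop r5=0x39, sp=0x77
epilogue: pop r2=0x8e, sp=0x78
prologue pushed ['r2', 'r5', 'r6'] at ['0x77', '0x76', '0x75']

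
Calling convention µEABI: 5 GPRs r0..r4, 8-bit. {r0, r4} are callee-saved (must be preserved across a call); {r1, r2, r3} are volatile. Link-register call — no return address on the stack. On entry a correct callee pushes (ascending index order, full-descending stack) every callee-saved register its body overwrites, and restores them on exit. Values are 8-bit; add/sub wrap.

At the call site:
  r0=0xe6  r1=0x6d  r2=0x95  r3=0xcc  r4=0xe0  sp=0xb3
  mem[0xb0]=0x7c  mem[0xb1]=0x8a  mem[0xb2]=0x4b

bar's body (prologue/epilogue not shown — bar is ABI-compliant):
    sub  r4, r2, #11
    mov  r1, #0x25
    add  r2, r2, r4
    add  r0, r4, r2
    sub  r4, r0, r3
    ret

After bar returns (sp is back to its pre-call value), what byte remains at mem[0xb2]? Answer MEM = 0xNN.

MEM = 0xe6

prologue: push r0 -> mem[0xb2]=0xe6, sp=0xb2
prologue: push r4 -> mem[0xb1]=0xe0, sp=0xb1
body[0] sub  r4, r2, #11 -> r4=0x8a
body[1] mov  r1, #0x25 -> r1=0x25
body[2] add  r2, r2, r4 -> r2=0x1f
body[3] add  r0, r4, r2 -> r0=0xa9
body[4] sub  r4, r0, r3 -> r4=0xdd
epilogue: pop r4=0xe0, sp=0xb2
epilogue: pop r0=0xe6, sp=0xb3
prologue pushed ['r0', 'r4'] at ['0xb2', '0xb1']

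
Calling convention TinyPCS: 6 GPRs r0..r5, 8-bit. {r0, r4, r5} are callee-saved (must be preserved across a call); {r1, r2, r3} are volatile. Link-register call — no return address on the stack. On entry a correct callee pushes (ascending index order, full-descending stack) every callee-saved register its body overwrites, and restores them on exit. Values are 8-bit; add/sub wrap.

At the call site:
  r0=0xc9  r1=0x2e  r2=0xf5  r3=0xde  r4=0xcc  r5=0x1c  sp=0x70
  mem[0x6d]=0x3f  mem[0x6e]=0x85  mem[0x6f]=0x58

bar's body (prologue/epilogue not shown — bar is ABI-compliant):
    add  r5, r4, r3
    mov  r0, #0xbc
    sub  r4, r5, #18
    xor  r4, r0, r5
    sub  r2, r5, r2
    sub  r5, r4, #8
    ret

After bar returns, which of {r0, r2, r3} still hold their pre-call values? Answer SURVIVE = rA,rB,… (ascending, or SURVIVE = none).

SURVIVE = r0,r3

prologue: push r0 -> mem[0x6f]=0xc9, sp=0x6f
prologue: push r4 -> mem[0x6e]=0xcc, sp=0x6e
prologue: push r5 -> mem[0x6d]=0x1c, sp=0x6d
body[0] add  r5, r4, r3 -> r5=0xaa
body[1] mov  r0, #0xbc -> r0=0xbc
body[2] sub  r4, r5, #18 -> r4=0x98
body[3] xor  r4, r0, r5 -> r4=0x16
body[4] sub  r2, r5, r2 -> r2=0xb5
body[5] sub  r5, r4, #8 -> r5=0x0e
epilogue: pop r5=0x1c, sp=0x6e
epilogue: pop r4=0xcc, sp=0x6f
epilogue: pop r0=0xc9, sp=0x70
r0: callee-saved, written=True
r2: caller-saved, written=True
r3: caller-saved, written=False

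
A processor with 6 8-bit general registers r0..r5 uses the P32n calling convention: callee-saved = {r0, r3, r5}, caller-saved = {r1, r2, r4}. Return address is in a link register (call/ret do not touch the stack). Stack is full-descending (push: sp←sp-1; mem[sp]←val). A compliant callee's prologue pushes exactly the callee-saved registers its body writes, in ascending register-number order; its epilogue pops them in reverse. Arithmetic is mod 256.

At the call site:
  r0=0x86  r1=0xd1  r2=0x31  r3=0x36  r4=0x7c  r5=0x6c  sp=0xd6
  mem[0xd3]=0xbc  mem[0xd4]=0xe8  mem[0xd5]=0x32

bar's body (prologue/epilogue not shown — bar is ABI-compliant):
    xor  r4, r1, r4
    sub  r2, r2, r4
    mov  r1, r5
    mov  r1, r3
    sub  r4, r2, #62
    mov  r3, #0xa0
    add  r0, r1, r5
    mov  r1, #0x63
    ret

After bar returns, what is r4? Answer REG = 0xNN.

prologue: push r0 → mem[0xd5]=0x86, sp=0xd5
prologue: push r3 → mem[0xd4]=0x36, sp=0xd4
body[0] xor  r4, r1, r4 → r4=0xad
body[1] sub  r2, r2, r4 → r2=0x84
body[2] mov  r1, r5 → r1=0x6c
body[3] mov  r1, r3 → r1=0x36
body[4] sub  r4, r2, #62 → r4=0x46
body[5] mov  r3, #0xa0 → r3=0xa0
body[6] add  r0, r1, r5 → r0=0xa2
body[7] mov  r1, #0x63 → r1=0x63
epilogue: pop r3=0x36, sp=0xd5
epilogue: pop r0=0x86, sp=0xd6
r4 is caller-saved → body value

REG = 0x46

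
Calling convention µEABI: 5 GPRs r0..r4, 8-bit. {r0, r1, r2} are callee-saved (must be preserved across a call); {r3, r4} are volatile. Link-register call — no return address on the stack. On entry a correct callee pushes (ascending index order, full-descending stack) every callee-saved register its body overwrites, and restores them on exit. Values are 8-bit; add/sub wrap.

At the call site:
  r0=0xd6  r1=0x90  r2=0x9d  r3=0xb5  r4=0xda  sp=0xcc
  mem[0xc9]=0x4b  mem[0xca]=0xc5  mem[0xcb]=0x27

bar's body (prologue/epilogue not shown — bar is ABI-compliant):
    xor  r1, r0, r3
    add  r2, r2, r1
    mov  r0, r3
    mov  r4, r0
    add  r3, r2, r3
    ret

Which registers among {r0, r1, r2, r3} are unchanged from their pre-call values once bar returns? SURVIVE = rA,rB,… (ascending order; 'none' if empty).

SURVIVE = r0,r1,r2,r3

prologue: push r0 → mem[0xcb]=0xd6, sp=0xcb
prologue: push r1 → mem[0xca]=0x90, sp=0xca
prologue: push r2 → mem[0xc9]=0x9d, sp=0xc9
body[0] xor  r1, r0, r3 → r1=0x63
body[1] add  r2, r2, r1 → r2=0x00
body[2] mov  r0, r3 → r0=0xb5
body[3] mov  r4, r0 → r4=0xb5
body[4] add  r3, r2, r3 → r3=0xb5
epilogue: pop r2=0x9d, sp=0xca
epilogue: pop r1=0x90, sp=0xcb
epilogue: pop r0=0xd6, sp=0xcc
r0: callee-saved, written=True
r1: callee-saved, written=True
r2: callee-saved, written=True
r3: caller-saved, written=True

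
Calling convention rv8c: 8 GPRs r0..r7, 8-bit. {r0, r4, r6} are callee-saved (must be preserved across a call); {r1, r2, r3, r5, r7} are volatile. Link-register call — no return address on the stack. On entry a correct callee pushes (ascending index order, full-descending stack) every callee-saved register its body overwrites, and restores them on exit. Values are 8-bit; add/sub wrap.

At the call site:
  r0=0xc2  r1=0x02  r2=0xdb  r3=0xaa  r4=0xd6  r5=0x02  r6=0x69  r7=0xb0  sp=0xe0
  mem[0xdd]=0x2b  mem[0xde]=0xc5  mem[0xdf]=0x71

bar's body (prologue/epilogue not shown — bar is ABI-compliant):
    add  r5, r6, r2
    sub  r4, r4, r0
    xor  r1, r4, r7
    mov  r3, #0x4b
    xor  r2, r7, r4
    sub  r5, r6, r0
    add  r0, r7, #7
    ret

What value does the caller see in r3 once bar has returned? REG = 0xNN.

prologue: push r0 → mem[0xdf]=0xc2, sp=0xdf
prologue: push r4 → mem[0xde]=0xd6, sp=0xde
body[0] add  r5, r6, r2 → r5=0x44
body[1] sub  r4, r4, r0 → r4=0x14
body[2] xor  r1, r4, r7 → r1=0xa4
body[3] mov  r3, #0x4b → r3=0x4b
body[4] xor  r2, r7, r4 → r2=0xa4
body[5] sub  r5, r6, r0 → r5=0xa7
body[6] add  r0, r7, #7 → r0=0xb7
epilogue: pop r4=0xd6, sp=0xdf
epilogue: pop r0=0xc2, sp=0xe0
r3 is caller-saved → body value

REG = 0x4b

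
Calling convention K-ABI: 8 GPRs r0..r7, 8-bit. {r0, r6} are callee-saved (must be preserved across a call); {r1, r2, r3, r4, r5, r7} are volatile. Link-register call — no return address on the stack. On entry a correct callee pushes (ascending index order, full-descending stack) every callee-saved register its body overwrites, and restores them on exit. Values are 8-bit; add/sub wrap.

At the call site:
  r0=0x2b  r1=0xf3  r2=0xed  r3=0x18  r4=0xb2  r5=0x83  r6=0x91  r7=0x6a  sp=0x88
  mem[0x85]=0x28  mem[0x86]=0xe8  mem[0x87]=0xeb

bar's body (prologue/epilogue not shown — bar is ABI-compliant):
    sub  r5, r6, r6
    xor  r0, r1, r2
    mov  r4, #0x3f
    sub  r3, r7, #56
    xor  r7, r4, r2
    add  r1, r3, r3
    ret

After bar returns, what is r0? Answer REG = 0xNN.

REG = 0x2b

prologue: push r0 -> mem[0x87]=0x2b, sp=0x87
body[0] sub  r5, r6, r6 -> r5=0x00
body[1] xor  r0, r1, r2 -> r0=0x1e
body[2] mov  r4, #0x3f -> r4=0x3f
body[3] sub  r3, r7, #56 -> r3=0x32
body[4] xor  r7, r4, r2 -> r7=0xd2
body[5] add  r1, r3, r3 -> r1=0x64
epilogue: pop r0=0x2b, sp=0x88
r0 is callee-saved -> restored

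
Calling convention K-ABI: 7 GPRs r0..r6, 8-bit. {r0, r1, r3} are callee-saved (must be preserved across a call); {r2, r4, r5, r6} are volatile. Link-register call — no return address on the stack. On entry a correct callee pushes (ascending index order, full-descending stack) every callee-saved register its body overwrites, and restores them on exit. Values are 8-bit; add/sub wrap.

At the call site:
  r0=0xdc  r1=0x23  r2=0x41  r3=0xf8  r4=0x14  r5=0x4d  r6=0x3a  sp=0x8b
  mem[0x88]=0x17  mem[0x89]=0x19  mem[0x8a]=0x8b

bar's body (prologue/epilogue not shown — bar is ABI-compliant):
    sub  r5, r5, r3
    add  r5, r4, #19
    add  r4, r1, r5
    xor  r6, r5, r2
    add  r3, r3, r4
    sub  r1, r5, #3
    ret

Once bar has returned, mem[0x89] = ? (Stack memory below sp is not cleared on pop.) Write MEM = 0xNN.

MEM = 0xf8

prologue: push r1 -> mem[0x8a]=0x23, sp=0x8a
prologue: push r3 -> mem[0x89]=0xf8, sp=0x89
body[0] sub  r5, r5, r3 -> r5=0x55
body[1] add  r5, r4, #19 -> r5=0x27
body[2] add  r4, r1, r5 -> r4=0x4a
body[3] xor  r6, r5, r2 -> r6=0x66
body[4] add  r3, r3, r4 -> r3=0x42
body[5] sub  r1, r5, #3 -> r1=0x24
epilogue: pop r3=0xf8, sp=0x8a
epilogue: pop r1=0x23, sp=0x8b
prologue pushed ['r1', 'r3'] at ['0x8a', '0x89']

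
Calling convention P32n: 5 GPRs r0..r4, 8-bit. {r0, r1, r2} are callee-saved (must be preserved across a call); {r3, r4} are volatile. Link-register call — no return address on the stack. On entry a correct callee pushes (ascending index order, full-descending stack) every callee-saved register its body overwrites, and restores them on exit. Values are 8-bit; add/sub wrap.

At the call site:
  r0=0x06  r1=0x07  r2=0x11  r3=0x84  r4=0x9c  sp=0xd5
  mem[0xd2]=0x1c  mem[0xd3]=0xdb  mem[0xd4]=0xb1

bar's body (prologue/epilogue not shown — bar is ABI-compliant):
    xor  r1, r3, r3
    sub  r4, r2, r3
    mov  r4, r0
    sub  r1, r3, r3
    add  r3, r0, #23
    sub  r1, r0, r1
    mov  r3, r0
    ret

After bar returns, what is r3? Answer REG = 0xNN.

REG = 0x06

prologue: push r1 → mem[0xd4]=0x07, sp=0xd4
body[0] xor  r1, r3, r3 → r1=0x00
body[1] sub  r4, r2, r3 → r4=0x8d
body[2] mov  r4, r0 → r4=0x06
body[3] sub  r1, r3, r3 → r1=0x00
body[4] add  r3, r0, #23 → r3=0x1d
body[5] sub  r1, r0, r1 → r1=0x06
body[6] mov  r3, r0 → r3=0x06
epilogue: pop r1=0x07, sp=0xd5
r3 is caller-saved → body value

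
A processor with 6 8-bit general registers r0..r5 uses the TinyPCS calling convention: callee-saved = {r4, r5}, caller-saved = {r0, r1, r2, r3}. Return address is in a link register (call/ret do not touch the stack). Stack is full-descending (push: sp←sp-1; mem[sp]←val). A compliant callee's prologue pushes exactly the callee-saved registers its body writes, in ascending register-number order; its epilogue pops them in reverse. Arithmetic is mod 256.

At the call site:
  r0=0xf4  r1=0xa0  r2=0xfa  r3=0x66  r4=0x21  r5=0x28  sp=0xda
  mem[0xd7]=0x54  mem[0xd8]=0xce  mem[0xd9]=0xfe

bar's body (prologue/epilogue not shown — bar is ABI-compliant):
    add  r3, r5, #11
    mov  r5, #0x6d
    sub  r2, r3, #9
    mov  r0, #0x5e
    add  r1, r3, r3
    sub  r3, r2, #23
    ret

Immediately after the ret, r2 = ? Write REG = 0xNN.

prologue: push r5 → mem[0xd9]=0x28, sp=0xd9
body[0] add  r3, r5, #11 → r3=0x33
body[1] mov  r5, #0x6d → r5=0x6d
body[2] sub  r2, r3, #9 → r2=0x2a
body[3] mov  r0, #0x5e → r0=0x5e
body[4] add  r1, r3, r3 → r1=0x66
body[5] sub  r3, r2, #23 → r3=0x13
epilogue: pop r5=0x28, sp=0xda
r2 is caller-saved → body value

REG = 0x2a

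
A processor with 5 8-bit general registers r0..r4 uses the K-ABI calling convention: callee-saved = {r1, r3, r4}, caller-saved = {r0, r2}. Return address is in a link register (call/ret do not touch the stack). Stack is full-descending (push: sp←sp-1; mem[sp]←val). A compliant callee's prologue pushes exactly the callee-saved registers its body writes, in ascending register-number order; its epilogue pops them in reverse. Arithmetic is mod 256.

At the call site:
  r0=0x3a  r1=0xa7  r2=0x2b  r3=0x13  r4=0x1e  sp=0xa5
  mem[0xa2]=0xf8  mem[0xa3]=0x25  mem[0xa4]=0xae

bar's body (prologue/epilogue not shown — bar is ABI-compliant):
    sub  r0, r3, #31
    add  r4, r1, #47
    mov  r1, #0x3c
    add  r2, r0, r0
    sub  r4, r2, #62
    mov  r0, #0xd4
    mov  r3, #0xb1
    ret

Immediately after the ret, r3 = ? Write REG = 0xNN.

REG = 0x13

prologue: push r1 -> mem[0xa4]=0xa7, sp=0xa4
prologue: push r3 -> mem[0xa3]=0x13, sp=0xa3
prologue: push r4 -> mem[0xa2]=0x1e, sp=0xa2
body[0] sub  r0, r3, #31 -> r0=0xf4
body[1] add  r4, r1, #47 -> r4=0xd6
body[2] mov  r1, #0x3c -> r1=0x3c
body[3] add  r2, r0, r0 -> r2=0xe8
body[4] sub  r4, r2, #62 -> r4=0xaa
body[5] mov  r0, #0xd4 -> r0=0xd4
body[6] mov  r3, #0xb1 -> r3=0xb1
epilogue: pop r4=0x1e, sp=0xa3
epilogue: pop r3=0x13, sp=0xa4
epilogue: pop r1=0xa7, sp=0xa5
r3 is callee-saved -> restored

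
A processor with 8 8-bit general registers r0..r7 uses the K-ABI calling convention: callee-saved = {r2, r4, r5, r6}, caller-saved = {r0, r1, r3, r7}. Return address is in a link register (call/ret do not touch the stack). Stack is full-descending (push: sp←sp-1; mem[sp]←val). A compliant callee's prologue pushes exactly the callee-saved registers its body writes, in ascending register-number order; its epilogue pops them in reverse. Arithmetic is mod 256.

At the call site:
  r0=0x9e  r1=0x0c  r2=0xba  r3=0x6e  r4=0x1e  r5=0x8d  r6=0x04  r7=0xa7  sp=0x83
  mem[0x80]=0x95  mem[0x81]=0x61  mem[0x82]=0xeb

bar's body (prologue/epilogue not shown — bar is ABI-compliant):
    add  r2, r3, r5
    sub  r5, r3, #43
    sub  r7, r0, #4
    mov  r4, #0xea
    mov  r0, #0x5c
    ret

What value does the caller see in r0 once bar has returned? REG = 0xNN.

prologue: push r2 -> mem[0x82]=0xba, sp=0x82
prologue: push r4 -> mem[0x81]=0x1e, sp=0x81
prologue: push r5 -> mem[0x80]=0x8d, sp=0x80
body[0] add  r2, r3, r5 -> r2=0xfb
body[1] sub  r5, r3, #43 -> r5=0x43
body[2] sub  r7, r0, #4 -> r7=0x9a
body[3] mov  r4, #0xea -> r4=0xea
body[4] mov  r0, #0x5c -> r0=0x5c
epilogue: pop r5=0x8d, sp=0x81
epilogue: pop r4=0x1e, sp=0x82
epilogue: pop r2=0xba, sp=0x83
r0 is caller-saved -> body value

REG = 0x5c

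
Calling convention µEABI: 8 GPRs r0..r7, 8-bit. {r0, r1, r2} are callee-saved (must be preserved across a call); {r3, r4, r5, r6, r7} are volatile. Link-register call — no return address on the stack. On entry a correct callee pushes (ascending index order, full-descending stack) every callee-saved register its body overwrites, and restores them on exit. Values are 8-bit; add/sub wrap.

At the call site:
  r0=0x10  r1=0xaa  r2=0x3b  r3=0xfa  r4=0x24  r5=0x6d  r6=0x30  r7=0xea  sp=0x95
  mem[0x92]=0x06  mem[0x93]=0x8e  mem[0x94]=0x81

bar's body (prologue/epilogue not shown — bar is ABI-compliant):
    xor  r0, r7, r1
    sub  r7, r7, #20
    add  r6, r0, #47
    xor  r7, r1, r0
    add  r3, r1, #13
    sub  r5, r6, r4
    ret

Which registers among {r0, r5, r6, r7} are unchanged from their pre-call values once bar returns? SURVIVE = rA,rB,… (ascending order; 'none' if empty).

prologue: push r0 → mem[0x94]=0x10, sp=0x94
body[0] xor  r0, r7, r1 → r0=0x40
body[1] sub  r7, r7, #20 → r7=0xd6
body[2] add  r6, r0, #47 → r6=0x6f
body[3] xor  r7, r1, r0 → r7=0xea
body[4] add  r3, r1, #13 → r3=0xb7
body[5] sub  r5, r6, r4 → r5=0x4b
epilogue: pop r0=0x10, sp=0x95
r0: callee-saved, written=True
r5: caller-saved, written=True
r6: caller-saved, written=True
r7: caller-saved, written=True

SURVIVE = r0,r7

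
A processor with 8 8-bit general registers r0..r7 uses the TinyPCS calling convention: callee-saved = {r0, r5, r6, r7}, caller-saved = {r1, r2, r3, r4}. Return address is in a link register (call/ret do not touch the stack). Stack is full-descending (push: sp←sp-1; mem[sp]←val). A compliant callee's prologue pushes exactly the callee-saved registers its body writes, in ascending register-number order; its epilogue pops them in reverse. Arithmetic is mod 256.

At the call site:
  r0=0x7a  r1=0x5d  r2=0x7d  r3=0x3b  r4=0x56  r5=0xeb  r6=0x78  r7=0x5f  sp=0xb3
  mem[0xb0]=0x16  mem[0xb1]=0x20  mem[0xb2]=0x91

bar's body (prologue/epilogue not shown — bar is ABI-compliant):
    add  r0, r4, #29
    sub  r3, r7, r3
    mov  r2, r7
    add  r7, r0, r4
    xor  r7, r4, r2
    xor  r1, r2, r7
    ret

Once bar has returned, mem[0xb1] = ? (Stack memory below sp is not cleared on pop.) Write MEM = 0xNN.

MEM = 0x5f

prologue: push r0 -> mem[0xb2]=0x7a, sp=0xb2
prologue: push r7 -> mem[0xb1]=0x5f, sp=0xb1
body[0] add  r0, r4, #29 -> r0=0x73
body[1] sub  r3, r7, r3 -> r3=0x24
body[2] mov  r2, r7 -> r2=0x5f
body[3] add  r7, r0, r4 -> r7=0xc9
body[4] xor  r7, r4, r2 -> r7=0x09
body[5] xor  r1, r2, r7 -> r1=0x56
epilogue: pop r7=0x5f, sp=0xb2
epilogue: pop r0=0x7a, sp=0xb3
prologue pushed ['r0', 'r7'] at ['0xb2', '0xb1']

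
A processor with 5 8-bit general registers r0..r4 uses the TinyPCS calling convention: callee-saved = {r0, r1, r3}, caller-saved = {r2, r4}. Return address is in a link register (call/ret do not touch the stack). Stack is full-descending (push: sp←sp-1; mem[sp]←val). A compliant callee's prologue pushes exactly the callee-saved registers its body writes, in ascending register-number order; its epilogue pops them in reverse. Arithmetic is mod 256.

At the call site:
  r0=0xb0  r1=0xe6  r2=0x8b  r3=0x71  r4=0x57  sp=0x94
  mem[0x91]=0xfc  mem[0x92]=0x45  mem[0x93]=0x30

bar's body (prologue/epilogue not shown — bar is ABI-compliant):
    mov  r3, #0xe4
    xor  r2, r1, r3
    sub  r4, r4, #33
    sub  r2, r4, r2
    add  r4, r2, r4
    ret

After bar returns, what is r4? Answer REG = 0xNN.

prologue: push r3 -> mem[0x93]=0x71, sp=0x93
body[0] mov  r3, #0xe4 -> r3=0xe4
body[1] xor  r2, r1, r3 -> r2=0x02
body[2] sub  r4, r4, #33 -> r4=0x36
body[3] sub  r2, r4, r2 -> r2=0x34
body[4] add  r4, r2, r4 -> r4=0x6a
epilogue: pop r3=0x71, sp=0x94
r4 is caller-saved -> body value

REG = 0x6a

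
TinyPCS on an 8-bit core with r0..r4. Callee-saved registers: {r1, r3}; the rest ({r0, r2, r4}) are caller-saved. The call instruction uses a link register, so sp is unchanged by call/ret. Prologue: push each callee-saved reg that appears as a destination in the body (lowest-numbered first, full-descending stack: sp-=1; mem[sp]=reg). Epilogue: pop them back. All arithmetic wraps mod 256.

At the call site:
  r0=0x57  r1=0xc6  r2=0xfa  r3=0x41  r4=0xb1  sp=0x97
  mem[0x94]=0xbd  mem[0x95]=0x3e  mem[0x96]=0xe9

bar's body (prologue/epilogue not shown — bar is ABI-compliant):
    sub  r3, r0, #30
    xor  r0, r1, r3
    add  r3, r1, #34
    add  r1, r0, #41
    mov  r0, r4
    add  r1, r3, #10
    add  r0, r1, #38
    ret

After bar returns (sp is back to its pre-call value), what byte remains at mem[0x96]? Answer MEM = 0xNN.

MEM = 0xc6

prologue: push r1 -> mem[0x96]=0xc6, sp=0x96
prologue: push r3 -> mem[0x95]=0x41, sp=0x95
body[0] sub  r3, r0, #30 -> r3=0x39
body[1] xor  r0, r1, r3 -> r0=0xff
body[2] add  r3, r1, #34 -> r3=0xe8
body[3] add  r1, r0, #41 -> r1=0x28
body[4] mov  r0, r4 -> r0=0xb1
body[5] add  r1, r3, #10 -> r1=0xf2
body[6] add  r0, r1, #38 -> r0=0x18
epilogue: pop r3=0x41, sp=0x96
epilogue: pop r1=0xc6, sp=0x97
prologue pushed ['r1', 'r3'] at ['0x96', '0x95']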